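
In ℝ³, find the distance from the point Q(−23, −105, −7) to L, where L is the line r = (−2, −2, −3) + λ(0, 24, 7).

√1066

Direction vector d = (0, 24, 7).
AP = (−21, −103, −4), and AP × d = (−625, 147, −504).
|AP × d|² = 666250 and |d|² = 625, so the distance is √(666250/625) = √1066.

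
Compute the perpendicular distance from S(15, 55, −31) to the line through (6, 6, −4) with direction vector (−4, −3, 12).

Direction vector d = (−4, −3, 12).
AP = (9, 49, −27), and AP × d = (507, 0, 169).
|AP × d|² = 285610 and |d|² = 169, so the distance is √(285610/169) = √1690 = 13√10.

13√10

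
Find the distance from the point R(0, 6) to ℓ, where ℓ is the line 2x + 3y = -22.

40√13/13

d = |2·0 + 3·6 − (-22)| / √(4 + 9) = |40|/√13 = 40√13/13.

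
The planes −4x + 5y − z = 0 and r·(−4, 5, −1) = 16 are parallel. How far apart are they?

With common normal n = (−4, 5, −1) (|n| = √42), the distance is |0 − 16|/|n| = 16/√42.

16/√42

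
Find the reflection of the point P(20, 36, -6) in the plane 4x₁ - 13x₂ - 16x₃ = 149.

(28, 10, -38)

n = (4, -13, -16), |n|² = 441, n·P − 149 = -441, so t = -441/441 = -1.
Foot F = P − (-1)·n = (24, 23, -22); the reflection is 2F − P = (28, 10, -38).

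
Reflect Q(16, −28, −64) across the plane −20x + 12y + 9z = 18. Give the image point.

(-64, 20, -28)

With n = (−20, 12, 9), the signed offset is (n·Q − 18)/|n|² = -1250/625 = -2.
Q' = Q − 2t·n = (16, −28, −64) − (-4)·(−20, 12, 9) = (−64, 20, −28).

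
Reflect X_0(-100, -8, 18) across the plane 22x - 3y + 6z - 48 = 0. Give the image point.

With n = (22, -3, 6), the signed offset is (n·X_0 − 48)/|n|² = -2116/529 = -4.
X_0' = X_0 − 2t·n = (-100, -8, 18) − (-8)·(22, -3, 6) = (76, -32, 66).

(76, -32, 66)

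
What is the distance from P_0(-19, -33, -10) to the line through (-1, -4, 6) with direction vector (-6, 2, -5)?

3√129

Direction vector d = (-6, 2, -5).
AP = (-18, -29, -16); AP·d = 130, |AP|² = 1421, |d|² = 65.
distance² = |AP|² − (AP·d)²/|d|² = 1421 − 16900/65 = 1161, so the distance is 3√129.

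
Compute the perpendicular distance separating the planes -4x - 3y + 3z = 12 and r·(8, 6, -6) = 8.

16/√34

Divide the second equation by -2 to match normals: -4x - 3y + 3z = -4.
Both planes have normal n = (-4, -3, 3), |n| = √34. Any point on the first plane is at distance |(-4) − 12|/|n| = 16/√34 from the second.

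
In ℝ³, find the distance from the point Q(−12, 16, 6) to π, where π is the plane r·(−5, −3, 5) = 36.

6/√59

n = (−5, −3, 5); n·P − 36 = 6; |n| = √59; distance = 6/√59 = 6√59/59.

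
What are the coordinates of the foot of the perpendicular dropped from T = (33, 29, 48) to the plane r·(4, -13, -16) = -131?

The perpendicular from T has direction n = (4, -13, -16): r = (33, 29, 48) + t(4, -13, -16).
Substitute into the plane: n·(T + tn) = -131 gives -1013 + 441t = -131, so t = 2.
Foot = (33, 29, 48) + 2·(4, -13, -16) = (41, 3, 16).

(41, 3, 16)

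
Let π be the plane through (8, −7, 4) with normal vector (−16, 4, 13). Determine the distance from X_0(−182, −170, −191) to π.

The plane has equation n·(r − (8, −7, 4)) = 0, i.e. n·r = -104.
Then n·(−182, −170, −191) − (−104) = −147.
|n| = √(256 + 16 + 169) = 21, so the distance is |-147|/21 = 7.

7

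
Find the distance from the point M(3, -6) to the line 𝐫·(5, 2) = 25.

22√29/29

The normal to the line is n = (5, 2) with |n| = √29.
|n·M − 25| = |3 − 25| = 22, so the distance is 22/√29 = 22√29/29.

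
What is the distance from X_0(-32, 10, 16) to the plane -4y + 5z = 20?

Normal vector n = (0, -4, 5), and n·(-32, 10, 16) - 20 = 20.
|n| = √(0 + 16 + 25) = √41, so the distance is |20|/√41 = 20/√41.

20√41/41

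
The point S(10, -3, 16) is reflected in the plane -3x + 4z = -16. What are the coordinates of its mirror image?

n = (-3, 0, 4), |n|² = 25, n·S − (-16) = 50, so t = 50/25 = 2.
Foot F = S − 2·n = (16, -3, 8); the reflection is 2F − S = (22, -3, 0).

(22, -3, 0)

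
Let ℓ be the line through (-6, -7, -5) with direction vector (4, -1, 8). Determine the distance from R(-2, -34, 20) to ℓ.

Direction vector d = (4, -1, 8).
AP = (4, -27, 25); AP·d = 243, |AP|² = 1370, |d|² = 81.
distance² = |AP|² − (AP·d)²/|d|² = 1370 − 59049/81 = 641, so the distance is √641.

√641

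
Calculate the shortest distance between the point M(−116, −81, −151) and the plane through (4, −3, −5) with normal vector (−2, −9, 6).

6

The plane has equation n·(r − (4, −3, −5)) = 0, i.e. n·r = -11.
Then n·(−116, −81, −151) − (−11) = 66.
|n| = √(4 + 81 + 36) = 11, so the distance is |66|/11 = 6.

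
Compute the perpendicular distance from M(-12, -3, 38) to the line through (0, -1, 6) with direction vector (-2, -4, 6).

2√69

Direction vector d = (-2, -4, 6).
AP = (-12, -2, 32); AP·d = 224, |AP|² = 1172, |d|² = 56.
distance² = |AP|² − (AP·d)²/|d|² = 1172 − 50176/56 = 276, so the distance is 2√69.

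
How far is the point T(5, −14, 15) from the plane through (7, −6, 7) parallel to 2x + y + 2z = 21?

Parallel planes share the normal n = (2, 1, 2); since (7, −6, 7) lies on the plane, its equation is 2x + y + 2z = 22.
Then n·(5, −14, 15) − 22 = 4.
|n| = √(4 + 1 + 4) = 3, so the distance is |4|/3 = 4/3.

4/3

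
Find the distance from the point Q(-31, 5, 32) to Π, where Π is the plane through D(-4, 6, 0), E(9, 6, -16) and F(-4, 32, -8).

DE = (13, 0, -16) and DF = (0, 26, -8), so a normal is n = DE × DF = (416, 104, 338).
Then n·(-31, 5, 32) - (-1040) = -520.
|n| = √(173056 + 10816 + 114244) = 546, so the distance is |-520|/546 = 20/21.

20/21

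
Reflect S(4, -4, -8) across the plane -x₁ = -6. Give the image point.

(8, -4, -8)

With n = (-1, 0, 0), the signed offset is (n·S − (-6))/|n|² = 2/1 = 2.
S' = S − 2t·n = (4, -4, -8) − 4·(-1, 0, 0) = (8, -4, -8).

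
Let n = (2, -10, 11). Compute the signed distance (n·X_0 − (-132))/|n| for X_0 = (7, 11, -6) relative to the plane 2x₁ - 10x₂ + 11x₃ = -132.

-2

n·X_0 − (-132) = -30.
|n| = 15, so the signed distance is -30/15 = -2.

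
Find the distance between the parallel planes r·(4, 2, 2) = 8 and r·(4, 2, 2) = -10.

With common normal n = (4, 2, 2) (|n| = 2√6), the distance is |8 − (-10)|/|n| = 18/(2√6) = 3√6/2.

3√6/2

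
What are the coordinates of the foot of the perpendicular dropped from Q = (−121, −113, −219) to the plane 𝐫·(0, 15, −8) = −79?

n = (0, 15, −8), |n|² = 289, and n·Q − (-79) = 136.
t = 136/289 = 8/17, so the foot is Q − t·n = (−121, −113, −219) − (8/17)·(0, 15, −8) = (−121, −2041/17, −3659/17).

(-121, -2041/17, -3659/17)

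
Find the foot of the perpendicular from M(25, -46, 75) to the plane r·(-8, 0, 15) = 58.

n = (-8, 0, 15), |n|² = 289, and n·M − 58 = 867.
t = 867/289 = 3, so the foot is M − t·n = (25, -46, 75) − 3·(-8, 0, 15) = (49, -46, 30).

(49, -46, 30)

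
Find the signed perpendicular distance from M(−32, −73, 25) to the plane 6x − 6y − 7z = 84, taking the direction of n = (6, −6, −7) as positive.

-13/11

n·M − 84 = -13.
|n| = 11, so the signed distance is -13/11.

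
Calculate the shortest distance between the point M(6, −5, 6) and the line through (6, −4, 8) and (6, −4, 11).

1

A direction vector is d = (0, 0, 3).
AP = (0, −1, −2); AP·d = -6, |AP|² = 5, |d|² = 9.
distance² = |AP|² − (AP·d)²/|d|² = 5 − 36/9 = 1, so the distance is 1.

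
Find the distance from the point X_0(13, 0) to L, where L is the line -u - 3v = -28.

The normal to the line is n = (-1, -3) with |n| = √10.
|n·X_0 − (-28)| = |-13 − (-28)| = 15, so the distance is 15/√10 = 3√10/2.

3√10/2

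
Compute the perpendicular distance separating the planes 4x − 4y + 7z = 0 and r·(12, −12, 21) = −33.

Divide the second equation by 3 to match normals: 4x − 4y + 7z = -11.
With common normal n = (4, −4, 7) (|n| = 9), the distance is |0 − (-11)|/|n| = 11/9.

11/9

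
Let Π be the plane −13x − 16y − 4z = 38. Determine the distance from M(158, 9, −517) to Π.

d = |(-13)·158 + (-16)·9 + (-4)·(-517) − 38| / √(169 + 256 + 16) = |-168| / 21 = 8.

8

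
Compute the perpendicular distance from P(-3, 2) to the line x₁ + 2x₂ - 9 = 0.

The normal to the line is n = (1, 2) with |n| = √5.
|n·P − 9| = |1 − 9| = 8, so the distance is 8/√5.

8√5/5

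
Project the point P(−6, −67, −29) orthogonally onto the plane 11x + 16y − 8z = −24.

(16, -35, -45)

The perpendicular from P has direction n = (11, 16, −8): r = (−6, −67, −29) + λ(11, 16, −8).
Substitute into the plane: n·(P + λn) = -24 gives -906 + 441λ = -24, so λ = 2.
Foot = (−6, −67, −29) + 2·(11, 16, −8) = (16, −35, −45).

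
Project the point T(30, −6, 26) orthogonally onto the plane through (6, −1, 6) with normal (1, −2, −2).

(92/3, -22/3, 74/3)

The perpendicular from T has direction n = (1, −2, −2): r = (30, −6, 26) + t(1, −2, −2).
Substitute into the plane: n·(T + tn) = -4 gives -10 + 9t = -4, so t = 2/3.
Foot = (30, −6, 26) + (2/3)·(1, −2, −2) = (92/3, −22/3, 74/3).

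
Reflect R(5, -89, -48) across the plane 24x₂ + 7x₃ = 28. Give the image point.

With n = (0, 24, 7), the signed offset is (n·R − 28)/|n|² = -2500/625 = -4.
R' = R − 2t·n = (5, -89, -48) − (-8)·(0, 24, 7) = (5, 103, 8).

(5, 103, 8)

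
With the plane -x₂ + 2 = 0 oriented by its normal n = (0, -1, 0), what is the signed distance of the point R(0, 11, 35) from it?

-9

n·R − (-2) = -9.
|n| = 1, so the signed distance is -9/1 = -9.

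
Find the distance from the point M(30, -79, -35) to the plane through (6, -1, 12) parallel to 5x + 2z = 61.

Parallel planes share the normal n = (5, 0, 2); since (6, -1, 12) lies on the plane, its equation is 5x + 2z = 54.
Then n·(30, -79, -35) - 54 = 26.
|n| = √(25 + 0 + 4) = √29, so the distance is |26|/√29 = 26√29/29.

26/√29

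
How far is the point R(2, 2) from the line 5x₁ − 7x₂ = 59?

The normal to the line is n = (5, −7) with |n| = √74.
|n·R − 59| = |-4 − 59| = 63, so the distance is 63/√74.

63√74/74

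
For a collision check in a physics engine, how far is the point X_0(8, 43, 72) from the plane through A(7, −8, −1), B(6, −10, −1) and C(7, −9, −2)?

4√6

AB = (−1, −2, 0) and AC = (0, −1, −1), so a normal is n = AB × AC = (2, −1, 1).
d = |2·8 + (-1)·43 + 1·72 − 21| / √(4 + 1 + 1) = |24| / √6 = 4√6.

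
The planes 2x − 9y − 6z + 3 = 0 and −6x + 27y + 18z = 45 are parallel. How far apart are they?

Divide the second equation by -3 to match normals: 2x − 9y − 6z = -15.
Both planes have normal n = (2, −9, −6), |n| = 11. Any point on the first plane is at distance |(-15) − (-3)|/|n| = 12/11 from the second.

12/11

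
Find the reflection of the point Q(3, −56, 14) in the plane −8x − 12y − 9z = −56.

(35, -8, 50)

With n = (−8, −12, −9), the signed offset is (n·Q − (-56))/|n|² = 578/289 = 2.
Q' = Q − 2t·n = (3, −56, 14) − 4·(−8, −12, −9) = (35, −8, 50).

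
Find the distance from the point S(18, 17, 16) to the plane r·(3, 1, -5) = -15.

6√35/35

Normal vector n = (3, 1, -5), and n·(18, 17, 16) - (-15) = 6.
|n| = √(9 + 1 + 25) = √35, so the distance is |6|/√35 = 6√35/35.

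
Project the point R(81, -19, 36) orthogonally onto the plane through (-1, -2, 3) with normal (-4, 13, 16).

(1697/21, -386/21, 772/21)

n = (-4, 13, 16), |n|² = 441, and n·R − 26 = -21.
t = -21/441 = -1/21, so the foot is R − t·n = (81, -19, 36) − (-1/21)·(-4, 13, 16) = (1697/21, -386/21, 772/21).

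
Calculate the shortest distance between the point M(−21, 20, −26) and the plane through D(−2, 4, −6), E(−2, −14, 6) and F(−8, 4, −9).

DE = (0, −18, 12) and DF = (−6, 0, −3), so a normal is n = DE × DF = (54, −72, −108).
d = |54·(-21) + (-72)·20 + (-108)·(-26) − 252| / √(2916 + 5184 + 11664) = |-18| / (18√61) = √61/61.

1/√61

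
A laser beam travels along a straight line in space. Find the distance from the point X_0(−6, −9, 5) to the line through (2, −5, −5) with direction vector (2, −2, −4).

Direction vector d = (2, −2, −4).
AP = (−8, −4, 10), and AP × d = (36, −12, 24).
|AP × d|² = 2016 and |d|² = 24, so the distance is √(2016/24) = √84 = 2√21.

2√21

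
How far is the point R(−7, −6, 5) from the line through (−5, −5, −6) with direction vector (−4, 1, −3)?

10

Direction vector d = (−4, 1, −3).
AP = (−2, −1, 11); AP·d = -26, |AP|² = 126, |d|² = 26.
distance² = |AP|² − (AP·d)²/|d|² = 126 − 676/26 = 100, so the distance is 10.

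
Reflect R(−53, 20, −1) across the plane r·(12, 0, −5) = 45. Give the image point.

With n = (12, 0, −5), the signed offset is (n·R − 45)/|n|² = -676/169 = -4.
R' = R − 2t·n = (−53, 20, −1) − (-8)·(12, 0, −5) = (43, 20, −41).

(43, 20, -41)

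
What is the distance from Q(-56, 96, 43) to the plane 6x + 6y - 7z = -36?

n = (6, 6, -7); n·P − (-36) = -25; |n| = 11; distance = 25/11.

25/11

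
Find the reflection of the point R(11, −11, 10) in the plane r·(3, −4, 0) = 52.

(5, -3, 10)

n = (3, −4, 0), |n|² = 25, n·R − 52 = 25, so t = 25/25 = 1.
Foot F = R − 1·n = (8, −7, 10); the reflection is 2F − R = (5, −3, 10).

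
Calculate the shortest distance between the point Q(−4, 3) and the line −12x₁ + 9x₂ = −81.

The normal to the line is n = (−12, 9) with |n| = 15.
|n·Q − (-81)| = |75 − (-81)| = 156, so the distance is 156/15 = 52/5.

52/5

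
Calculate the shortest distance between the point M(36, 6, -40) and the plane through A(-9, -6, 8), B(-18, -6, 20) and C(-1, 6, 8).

AB = (-9, 0, 12) and AC = (8, 12, 0), so a normal is n = AB × AC = (-144, 96, -108).
Then n·(36, 6, -40) - (-144) = -144.
|n| = √(20736 + 9216 + 11664) = 204, so the distance is |-144|/204 = 12/17.

12/17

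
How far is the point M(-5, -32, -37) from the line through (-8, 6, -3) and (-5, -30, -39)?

A direction vector is d = (3, -36, -36).
AP = (3, -38, -34); AP·d = 2601, |AP|² = 2609, |d|² = 2601.
distance² = |AP|² − (AP·d)²/|d|² = 2609 − 6765201/2601 = 8, so the distance is 2√2.

2√2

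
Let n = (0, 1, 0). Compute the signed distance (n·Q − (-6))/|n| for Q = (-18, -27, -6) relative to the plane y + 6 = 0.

n·Q − (-6) = -21.
|n| = 1, so the signed distance is -21/1 = -21.

-21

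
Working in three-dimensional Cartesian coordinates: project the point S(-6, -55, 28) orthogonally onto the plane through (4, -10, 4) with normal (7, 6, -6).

The perpendicular from S has direction n = (7, 6, -6): r = (-6, -55, 28) + t(7, 6, -6).
Substitute into the plane: n·(S + tn) = -56 gives -540 + 121t = -56, so t = 4.
Foot = (-6, -55, 28) + 4·(7, 6, -6) = (22, -31, 4).

(22, -31, 4)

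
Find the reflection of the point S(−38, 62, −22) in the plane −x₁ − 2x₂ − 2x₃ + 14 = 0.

With n = (−1, −2, −2), the signed offset is (n·S − (-14))/|n|² = -28/9.
S' = S − 2t·n = (−38, 62, −22) − (-56/9)·(−1, −2, −2) = (−398/9, 446/9, −310/9).

(-398/9, 446/9, -310/9)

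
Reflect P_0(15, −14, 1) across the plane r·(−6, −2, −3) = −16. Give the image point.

(3, -18, -5)

With n = (−6, −2, −3), the signed offset is (n·P_0 − (-16))/|n|² = -49/49 = -1.
P_0' = P_0 − 2t·n = (15, −14, 1) − (-2)·(−6, −2, −3) = (3, −18, −5).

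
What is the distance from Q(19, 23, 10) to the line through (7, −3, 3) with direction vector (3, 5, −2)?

3√29

Direction vector d = (3, 5, −2).
AP = (12, 26, 7), and AP × d = (−87, 45, −18).
|AP × d|² = 9918 and |d|² = 38, so the distance is √(9918/38) = √261 = 3√29.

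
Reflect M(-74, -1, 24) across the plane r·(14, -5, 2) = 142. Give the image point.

n = (14, -5, 2), |n|² = 225, n·M − 142 = -1125, so t = -1125/225 = -5.
Foot F = M − (-5)·n = (-4, -26, 34); the reflection is 2F − M = (66, -51, 44).

(66, -51, 44)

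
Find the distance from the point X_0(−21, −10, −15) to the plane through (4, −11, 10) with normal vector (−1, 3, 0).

28/√10

The plane has equation n·(r − (4, −11, 10)) = 0, i.e. n·r = -37.
Then n·(−21, −10, −15) − (−37) = 28.
|n| = √(1 + 9 + 0) = √10, so the distance is |28|/√10 = 28/√10.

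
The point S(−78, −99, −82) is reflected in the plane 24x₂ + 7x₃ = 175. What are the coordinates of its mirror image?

(-78, 141, -12)

n = (0, 24, 7), |n|² = 625, n·S − 175 = -3125, so t = -3125/625 = -5.
Foot F = S − (-5)·n = (−78, 21, −47); the reflection is 2F − S = (−78, 141, −12).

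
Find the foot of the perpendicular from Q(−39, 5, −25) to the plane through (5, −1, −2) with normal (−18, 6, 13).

(-21, -1, -38)

n = (−18, 6, 13), |n|² = 529, and n·Q − (-122) = 529.
t = 529/529 = 1, so the foot is Q − t·n = (−39, 5, −25) − 1·(−18, 6, 13) = (−21, −1, −38).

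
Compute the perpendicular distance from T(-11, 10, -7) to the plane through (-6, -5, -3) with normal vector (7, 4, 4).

1

The plane has equation n·(r − (-6, -5, -3)) = 0, i.e. n·r = -74.
Then n·(-11, 10, -7) - (-74) = 9.
|n| = √(49 + 16 + 16) = 9, so the distance is |9|/9 = 1.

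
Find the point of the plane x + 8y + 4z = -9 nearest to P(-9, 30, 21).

The perpendicular from P has direction n = (1, 8, 4): r = (-9, 30, 21) + μ(1, 8, 4).
Substitute into the plane: n·(P + μn) = -9 gives 315 + 81μ = -9, so μ = -4.
Foot = (-9, 30, 21) + (-4)·(1, 8, 4) = (-13, -2, 5).

(-13, -2, 5)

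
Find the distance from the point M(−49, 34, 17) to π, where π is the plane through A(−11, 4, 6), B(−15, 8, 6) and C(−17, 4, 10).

√17

AB = (−4, 4, 0) and AC = (−6, 0, 4), so a normal is n = AB × AC = (16, 16, 24).
Then n·(−49, 34, 17) − 32 = 136.
|n| = √(256 + 256 + 576) = 8√17, so the distance is |136|/(8√17) = √17.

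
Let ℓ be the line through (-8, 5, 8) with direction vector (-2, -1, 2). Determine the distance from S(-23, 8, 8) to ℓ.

3√17

Direction vector d = (-2, -1, 2).
AP = (-15, 3, 0); AP·d = 27, |AP|² = 234, |d|² = 9.
distance² = |AP|² − (AP·d)²/|d|² = 234 − 729/9 = 153, so the distance is 3√17.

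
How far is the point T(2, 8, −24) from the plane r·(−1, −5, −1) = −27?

n = (−1, −5, −1); n·P − (-27) = 9; |n| = 3√3; distance = 9/(3√3) = √3.

√3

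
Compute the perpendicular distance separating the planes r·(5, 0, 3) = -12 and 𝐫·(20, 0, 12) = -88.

10/√34

Divide the second equation by 4 to match normals: 5x₁ + 3x₃ = -22.
Both planes have normal n = (5, 0, 3), |n| = √34. Any point on the first plane is at distance |(-22) − (-12)|/|n| = 10/√34 from the second.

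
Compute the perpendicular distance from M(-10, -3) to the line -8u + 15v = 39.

The normal to the line is n = (-8, 15) with |n| = 17.
|n·M − 39| = |35 − 39| = 4, so the distance is 4/17.

4/17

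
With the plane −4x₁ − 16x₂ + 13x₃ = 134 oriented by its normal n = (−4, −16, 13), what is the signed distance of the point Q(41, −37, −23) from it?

-5/21

n·Q − 134 = -5.
|n| = 21, so the signed distance is -5/21.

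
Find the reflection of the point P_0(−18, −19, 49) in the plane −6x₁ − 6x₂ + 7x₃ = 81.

(30, 29, -7)

With n = (−6, −6, 7), the signed offset is (n·P_0 − 81)/|n|² = 484/121 = 4.
P_0' = P_0 − 2t·n = (−18, −19, 49) − 8·(−6, −6, 7) = (30, 29, −7).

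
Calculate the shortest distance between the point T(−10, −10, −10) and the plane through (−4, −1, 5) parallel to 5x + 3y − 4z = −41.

3√2/10

Parallel planes share the normal n = (5, 3, −4); since (−4, −1, 5) lies on the plane, its equation is 5x + 3y − 4z = -43.
Then n·(−10, −10, −10) − (−43) = 3.
|n| = √(25 + 9 + 16) = 5√2, so the distance is |3|/(5√2) = 3/(5√2).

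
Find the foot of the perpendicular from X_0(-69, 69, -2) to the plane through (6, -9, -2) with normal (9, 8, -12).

(-1146/17, 1197/17, -70/17)

n = (9, 8, -12), |n|² = 289, and n·X_0 − 6 = -51.
t = -51/289 = -3/17, so the foot is X_0 − t·n = (-69, 69, -2) − (-3/17)·(9, 8, -12) = (-1146/17, 1197/17, -70/17).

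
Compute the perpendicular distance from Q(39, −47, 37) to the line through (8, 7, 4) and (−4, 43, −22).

A direction vector is d = (−12, 36, −26).
AP = (31, −54, 33), and AP × d = (216, 410, 468).
|AP × d|² = 433780 and |d|² = 2116, so the distance is √(433780/2116) = √205.

√205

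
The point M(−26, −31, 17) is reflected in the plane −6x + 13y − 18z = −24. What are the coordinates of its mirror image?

With n = (−6, 13, −18), the signed offset is (n·M − (-24))/|n|² = -529/529 = -1.
M' = M − 2t·n = (−26, −31, 17) − (-2)·(−6, 13, −18) = (−38, −5, −19).

(-38, -5, -19)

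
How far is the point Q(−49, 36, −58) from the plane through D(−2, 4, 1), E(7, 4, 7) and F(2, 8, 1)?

DE = (9, 0, 6) and DF = (4, 4, 0), so a normal is n = DE × DF = (−24, 24, 36).
Then n·(−49, 36, −58) − 180 = −228.
|n| = √(576 + 576 + 1296) = 12√17, so the distance is |-228|/(12√17) = 19√17/17.

19/√17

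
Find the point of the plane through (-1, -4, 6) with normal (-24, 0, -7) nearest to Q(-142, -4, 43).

(-22, -4, 78)

The perpendicular from Q has direction n = (-24, 0, -7): r = (-142, -4, 43) + μ(-24, 0, -7).
Substitute into the plane: n·(Q + μn) = -18 gives 3107 + 625μ = -18, so μ = -5.
Foot = (-142, -4, 43) + (-5)·(-24, 0, -7) = (-22, -4, 78).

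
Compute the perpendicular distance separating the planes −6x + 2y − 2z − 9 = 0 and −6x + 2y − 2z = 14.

5√11/22

Both planes have normal n = (−6, 2, −2), |n| = 2√11. Any point on the first plane is at distance |14 − 9|/|n| = 5/(2√11) from the second.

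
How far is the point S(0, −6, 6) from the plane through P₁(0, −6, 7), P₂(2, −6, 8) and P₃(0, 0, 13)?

2/3

P₁P₂ = (2, 0, 1) and P₁P₃ = (0, 6, 6), so a normal is n = P₁P₂ × P₁P₃ = (−6, −12, 12).
Then n·(0, −6, 6) − 156 = −12.
|n| = √(36 + 144 + 144) = 18, so the distance is |-12|/18 = 2/3.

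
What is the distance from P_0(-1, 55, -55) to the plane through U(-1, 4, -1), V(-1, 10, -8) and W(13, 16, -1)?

3

UV = (0, 6, -7) and UW = (14, 12, 0), so a normal is n = UV × UW = (84, -98, -84).
Then n·(-1, 55, -55) - (-392) = -462.
|n| = √(7056 + 9604 + 7056) = 154, so the distance is |-462|/154 = 3.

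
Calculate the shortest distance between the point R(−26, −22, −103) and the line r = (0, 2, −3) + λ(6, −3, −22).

2√697

Direction vector d = (6, −3, −22).
AP = (−26, −24, −100); AP·d = 2116, |AP|² = 11252, |d|² = 529.
distance² = |AP|² − (AP·d)²/|d|² = 11252 − 4477456/529 = 2788, so the distance is 2√697.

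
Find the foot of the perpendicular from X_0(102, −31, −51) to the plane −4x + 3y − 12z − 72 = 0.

n = (−4, 3, −12), |n|² = 169, and n·X_0 − 72 = 39.
t = 39/169 = 3/13, so the foot is X_0 − t·n = (102, −31, −51) − (3/13)·(−4, 3, −12) = (1338/13, −412/13, −627/13).

(1338/13, -412/13, -627/13)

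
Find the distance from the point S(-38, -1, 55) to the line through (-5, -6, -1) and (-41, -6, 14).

A direction vector is d = (-36, 0, 15).
AP = (-33, 5, 56); AP·d = 2028, |AP|² = 4250, |d|² = 1521.
distance² = |AP|² − (AP·d)²/|d|² = 4250 − 4112784/1521 = 1546, so the distance is √1546.

√1546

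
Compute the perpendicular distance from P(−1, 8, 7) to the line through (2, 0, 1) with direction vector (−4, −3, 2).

√109

Direction vector d = (−4, −3, 2).
AP = (−3, 8, 6), and AP × d = (34, −18, 41).
|AP × d|² = 3161 and |d|² = 29, so the distance is √(3161/29) = √109.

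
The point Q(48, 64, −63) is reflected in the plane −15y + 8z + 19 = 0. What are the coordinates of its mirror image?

n = (0, −15, 8), |n|² = 289, n·Q − (-19) = -1445, so t = -1445/289 = -5.
Foot F = Q − (-5)·n = (48, −11, −23); the reflection is 2F − Q = (48, −86, 17).

(48, -86, 17)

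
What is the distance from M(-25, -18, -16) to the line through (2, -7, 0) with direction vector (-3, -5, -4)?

Direction vector d = (-3, -5, -4).
AP = (-27, -11, -16); AP·d = 200, |AP|² = 1106, |d|² = 50.
distance² = |AP|² − (AP·d)²/|d|² = 1106 − 40000/50 = 306, so the distance is 3√34.

3√34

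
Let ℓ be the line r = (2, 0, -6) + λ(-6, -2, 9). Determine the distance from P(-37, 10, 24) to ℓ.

Direction vector d = (-6, -2, 9).
AP = (-39, 10, 30), and AP × d = (150, 171, 138).
|AP × d|² = 70785 and |d|² = 121, so the distance is √(70785/121) = √585 = 3√65.

3√65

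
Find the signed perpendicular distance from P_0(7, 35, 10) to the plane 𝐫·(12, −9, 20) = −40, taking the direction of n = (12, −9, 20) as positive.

9/25

n·P_0 − (-40) = 9.
|n| = 25, so the signed distance is 9/25.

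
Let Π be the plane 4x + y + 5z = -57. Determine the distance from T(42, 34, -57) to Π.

13√42/21

d = |4·42 + 1·34 + 5·(-57) − (-57)| / √(16 + 1 + 25) = |-26| / √42 = 13√42/21.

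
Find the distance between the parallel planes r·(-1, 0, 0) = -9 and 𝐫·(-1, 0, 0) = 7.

16

Both planes have normal n = (-1, 0, 0), |n| = 1. Any point on the first plane is at distance |7 − (-9)|/|n| = 16/1 = 16 from the second.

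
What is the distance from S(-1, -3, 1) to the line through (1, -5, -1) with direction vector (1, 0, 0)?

Direction vector d = (1, 0, 0).
AP = (-2, 2, 2), and AP × d = (0, 2, -2).
|AP × d|² = 8 and |d|² = 1, so the distance is √8 = 2√2.

2√2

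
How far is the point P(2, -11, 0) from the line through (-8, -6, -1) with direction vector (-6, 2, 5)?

√61

Direction vector d = (-6, 2, 5).
AP = (10, -5, 1); AP·d = -65, |AP|² = 126, |d|² = 65.
distance² = |AP|² − (AP·d)²/|d|² = 126 − 4225/65 = 61, so the distance is √61.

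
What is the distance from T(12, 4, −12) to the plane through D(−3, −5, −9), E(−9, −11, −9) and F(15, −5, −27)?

DE = (−6, −6, 0) and DF = (18, 0, −18), so a normal is n = DE × DF = (108, −108, 108).
d = |108·12 + (-108)·4 + 108·(-12) − (-756)| / √(11664 + 11664 + 11664) = |324| / (108√3) = √3.

√3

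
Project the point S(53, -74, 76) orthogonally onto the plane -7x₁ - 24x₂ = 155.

n = (-7, -24, 0), |n|² = 625, and n·S − 155 = 1250.
t = 1250/625 = 2, so the foot is S − t·n = (53, -74, 76) − 2·(-7, -24, 0) = (67, -26, 76).

(67, -26, 76)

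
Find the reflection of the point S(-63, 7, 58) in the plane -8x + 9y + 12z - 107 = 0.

(1, -65, -38)

n = (-8, 9, 12), |n|² = 289, n·S − 107 = 1156, so t = 1156/289 = 4.
Foot F = S − 4·n = (-31, -29, 10); the reflection is 2F − S = (1, -65, -38).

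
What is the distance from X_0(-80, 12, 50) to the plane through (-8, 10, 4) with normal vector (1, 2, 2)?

The plane has equation n·(r − (-8, 10, 4)) = 0, i.e. n·r = 20.
n = (1, 2, 2); n·P − 20 = 24; |n| = 3; distance = 24/3 = 8.

8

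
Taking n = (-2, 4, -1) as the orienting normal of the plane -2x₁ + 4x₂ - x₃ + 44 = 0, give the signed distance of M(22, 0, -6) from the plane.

n·M − (-44) = 6.
|n| = √21, so the signed distance is 2√21/7.

2√21/7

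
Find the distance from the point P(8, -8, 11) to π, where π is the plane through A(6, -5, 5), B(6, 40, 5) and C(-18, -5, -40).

AB = (0, 45, 0) and AC = (-24, 0, -45), so a normal is n = AB × AC = (-2025, 0, 1080).
n = (-2025, 0, 1080); n·P − (-6750) = 2430; |n| = 2295; distance = 2430/2295 = 18/17.

18/17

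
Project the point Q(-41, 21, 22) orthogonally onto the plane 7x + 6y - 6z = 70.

The perpendicular from Q has direction n = (7, 6, -6): r = (-41, 21, 22) + λ(7, 6, -6).
Substitute into the plane: n·(Q + λn) = 70 gives -293 + 121λ = 70, so λ = 3.
Foot = (-41, 21, 22) + 3·(7, 6, -6) = (-20, 39, 4).

(-20, 39, 4)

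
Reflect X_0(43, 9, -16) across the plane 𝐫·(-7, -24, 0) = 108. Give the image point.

(29, -39, -16)

With n = (-7, -24, 0), the signed offset is (n·X_0 − 108)/|n|² = -625/625 = -1.
X_0' = X_0 − 2t·n = (43, 9, -16) − (-2)·(-7, -24, 0) = (29, -39, -16).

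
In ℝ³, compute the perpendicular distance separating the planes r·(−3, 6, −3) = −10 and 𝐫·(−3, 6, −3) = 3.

13/(3√6)

With common normal n = (−3, 6, −3) (|n| = 3√6), the distance is |(-10) − 3|/|n| = 13/(3√6) = 13√6/18.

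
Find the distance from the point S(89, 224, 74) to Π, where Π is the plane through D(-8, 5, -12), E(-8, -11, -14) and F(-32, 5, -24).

DE = (0, -16, -2) and DF = (-24, 0, -12), so a normal is n = DE × DF = (192, 48, -384).
Then n·(89, 224, 74) - 3312 = -3888.
|n| = √(36864 + 2304 + 147456) = 432, so the distance is |-3888|/432 = 9.

9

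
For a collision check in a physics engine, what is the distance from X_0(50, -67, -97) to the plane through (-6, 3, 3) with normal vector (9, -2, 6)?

4

The plane has equation n·(r − (-6, 3, 3)) = 0, i.e. n·r = -42.
d = |9·50 + (-2)·(-67) + 6·(-97) − (-42)| / √(81 + 4 + 36) = |44| / 11 = 4.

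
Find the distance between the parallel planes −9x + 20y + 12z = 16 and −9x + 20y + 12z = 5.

11/25

With common normal n = (−9, 20, 12) (|n| = 25), the distance is |16 − 5|/|n| = 11/25.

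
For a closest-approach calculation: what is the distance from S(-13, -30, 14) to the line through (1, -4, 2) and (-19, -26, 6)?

2√29

A direction vector is d = (-20, -22, 4).
AP = (-14, -26, 12); AP·d = 900, |AP|² = 1016, |d|² = 900.
distance² = |AP|² − (AP·d)²/|d|² = 1016 − 810000/900 = 116, so the distance is 2√29.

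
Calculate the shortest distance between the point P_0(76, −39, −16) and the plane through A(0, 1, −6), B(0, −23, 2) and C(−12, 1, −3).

4

AB = (0, −24, 8) and AC = (−12, 0, 3), so a normal is n = AB × AC = (−72, −96, −288).
Then n·(76, −39, −16) − 1632 = 1248.
|n| = √(5184 + 9216 + 82944) = 312, so the distance is |1248|/312 = 4.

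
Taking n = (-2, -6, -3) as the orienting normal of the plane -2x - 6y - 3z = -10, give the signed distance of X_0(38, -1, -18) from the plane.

-6/7

n·X_0 − (-10) = -6.
|n| = 7, so the signed distance is -6/7.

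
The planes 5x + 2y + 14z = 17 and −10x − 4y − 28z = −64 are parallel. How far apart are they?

1

Divide the second equation by -2 to match normals: 5x + 2y + 14z = 32.
With common normal n = (5, 2, 14) (|n| = 15), the distance is |17 − 32|/|n| = 15/15 = 1.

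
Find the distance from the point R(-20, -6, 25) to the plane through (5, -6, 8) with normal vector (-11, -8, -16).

The plane has equation n·(r − (5, -6, 8)) = 0, i.e. n·r = -135.
Then n·(-20, -6, 25) - (-135) = 3.
|n| = √(121 + 64 + 256) = 21, so the distance is |3|/21 = 1/7.

1/7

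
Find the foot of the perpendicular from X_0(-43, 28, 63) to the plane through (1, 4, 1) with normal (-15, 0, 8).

n = (-15, 0, 8), |n|² = 289, and n·X_0 − (-7) = 1156.
t = 1156/289 = 4, so the foot is X_0 − t·n = (-43, 28, 63) − 4·(-15, 0, 8) = (17, 28, 31).

(17, 28, 31)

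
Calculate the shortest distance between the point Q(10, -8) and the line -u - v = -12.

5√2

The normal to the line is n = (-1, -1) with |n| = √2.
|n·Q − (-12)| = |-2 − (-12)| = 10, so the distance is 10/√2 = 5√2.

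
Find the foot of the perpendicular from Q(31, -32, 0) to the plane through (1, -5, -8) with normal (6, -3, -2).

(1, -17, 10)

n = (6, -3, -2), |n|² = 49, and n·Q − 37 = 245.
t = 245/49 = 5, so the foot is Q − t·n = (31, -32, 0) − 5·(6, -3, -2) = (1, -17, 10).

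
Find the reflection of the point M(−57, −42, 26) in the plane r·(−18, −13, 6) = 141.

(51, 36, -10)

With n = (−18, −13, 6), the signed offset is (n·M − 141)/|n|² = 1587/529 = 3.
M' = M − 2t·n = (−57, −42, 26) − 6·(−18, −13, 6) = (51, 36, −10).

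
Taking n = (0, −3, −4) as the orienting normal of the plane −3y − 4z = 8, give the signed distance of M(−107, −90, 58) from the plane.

n·M − 8 = 30.
|n| = 5, so the signed distance is 30/5 = 6.

6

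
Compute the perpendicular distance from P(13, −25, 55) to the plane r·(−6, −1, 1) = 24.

n = (−6, −1, 1); n·P − 24 = -22; |n| = √38; distance = 22/√38.

22/√38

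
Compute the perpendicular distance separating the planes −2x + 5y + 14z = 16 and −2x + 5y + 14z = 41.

With common normal n = (−2, 5, 14) (|n| = 15), the distance is |16 − 41|/|n| = 25/15 = 5/3.

5/3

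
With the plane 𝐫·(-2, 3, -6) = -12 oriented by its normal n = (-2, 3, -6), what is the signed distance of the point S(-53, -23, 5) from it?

19/7

n·S − (-12) = 19.
|n| = 7, so the signed distance is 19/7.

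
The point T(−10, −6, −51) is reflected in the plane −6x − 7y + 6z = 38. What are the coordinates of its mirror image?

With n = (−6, −7, 6), the signed offset is (n·T − 38)/|n|² = -242/121 = -2.
T' = T − 2t·n = (−10, −6, −51) − (-4)·(−6, −7, 6) = (−34, −34, −27).

(-34, -34, -27)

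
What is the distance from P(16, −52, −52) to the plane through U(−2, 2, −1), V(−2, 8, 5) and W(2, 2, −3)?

8

UV = (0, 6, 6) and UW = (4, 0, −2), so a normal is n = UV × UW = (−12, 24, −24).
d = |(-12)·16 + 24·(-52) + (-24)·(-52) − 96| / √(144 + 576 + 576) = |-288| / 36 = 8.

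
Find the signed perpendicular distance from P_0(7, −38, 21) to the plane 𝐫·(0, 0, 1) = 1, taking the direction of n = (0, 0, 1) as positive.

20

n·P_0 − 1 = 20.
|n| = 1, so the signed distance is 20/1 = 20.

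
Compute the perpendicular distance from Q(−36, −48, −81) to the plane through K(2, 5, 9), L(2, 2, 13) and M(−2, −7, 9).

2

KL = (0, −3, 4) and KM = (−4, −12, 0), so a normal is n = KL × KM = (48, −16, −12).
Then n·(−36, −48, −81) − (−92) = 104.
|n| = √(2304 + 256 + 144) = 52, so the distance is |104|/52 = 2.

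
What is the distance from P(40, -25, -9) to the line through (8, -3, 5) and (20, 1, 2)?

A direction vector is d = (12, 4, -3).
AP = (32, -22, -14); AP·d = 338, |AP|² = 1704, |d|² = 169.
distance² = |AP|² − (AP·d)²/|d|² = 1704 − 114244/169 = 1028, so the distance is 2√257.

2√257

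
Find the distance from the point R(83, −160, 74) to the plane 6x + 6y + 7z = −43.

9

Normal vector n = (6, 6, 7), and n·(83, −160, 74) − (−43) = 99.
|n| = √(36 + 36 + 49) = 11, so the distance is |99|/11 = 9.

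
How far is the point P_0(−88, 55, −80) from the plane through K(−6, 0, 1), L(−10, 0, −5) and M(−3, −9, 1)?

KL = (−4, 0, −6) and KM = (3, −9, 0), so a normal is n = KL × KM = (−54, −18, 36).
d = |(-54)·(-88) + (-18)·55 + 36·(-80) − 360| / √(2916 + 324 + 1296) = |522| / (18√14) = 29√14/14.

29√14/14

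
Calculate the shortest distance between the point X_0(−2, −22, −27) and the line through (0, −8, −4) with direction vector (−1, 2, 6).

√73

Direction vector d = (−1, 2, 6).
AP = (−2, −14, −23), and AP × d = (−38, 35, −18).
|AP × d|² = 2993 and |d|² = 41, so the distance is √(2993/41) = √73.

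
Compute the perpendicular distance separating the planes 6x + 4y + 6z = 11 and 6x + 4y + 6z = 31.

10/√22

With common normal n = (6, 4, 6) (|n| = 2√22), the distance is |11 − 31|/|n| = 20/(2√22) = 10/√22.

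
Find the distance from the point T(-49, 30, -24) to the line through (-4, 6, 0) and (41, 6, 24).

A direction vector is d = (45, 0, 24).
AP = (-45, 24, -24); AP·d = -2601, |AP|² = 3177, |d|² = 2601.
distance² = |AP|² − (AP·d)²/|d|² = 3177 − 6765201/2601 = 576, so the distance is 24.

24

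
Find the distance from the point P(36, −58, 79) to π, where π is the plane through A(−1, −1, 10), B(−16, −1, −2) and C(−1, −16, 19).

AB = (−15, 0, −12) and AC = (0, −15, 9), so a normal is n = AB × AC = (−180, 135, 225).
Then n·(36, −58, 79) − 2295 = 1170.
|n| = √(32400 + 18225 + 50625) = 225√2, so the distance is |1170|/(225√2) = 13√2/5.

13√2/5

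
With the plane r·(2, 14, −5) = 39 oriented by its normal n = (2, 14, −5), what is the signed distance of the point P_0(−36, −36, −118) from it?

-5/3

n·P_0 − 39 = -25.
|n| = 15, so the signed distance is -25/15 = -5/3.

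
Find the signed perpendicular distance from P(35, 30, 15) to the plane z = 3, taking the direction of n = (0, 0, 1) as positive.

n·P − 3 = 12.
|n| = 1, so the signed distance is 12/1 = 12.

12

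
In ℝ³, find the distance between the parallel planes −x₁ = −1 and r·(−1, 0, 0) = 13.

14

Both planes have normal n = (−1, 0, 0), |n| = 1. Any point on the first plane is at distance |13 − (-1)|/|n| = 14/1 = 14 from the second.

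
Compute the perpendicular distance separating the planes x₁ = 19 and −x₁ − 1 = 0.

Divide the second equation by -1 to match normals: x₁ = -1.
Both planes have normal n = (1, 0, 0), |n| = 1. Any point on the first plane is at distance |(-1) − 19|/|n| = 20/1 = 20 from the second.

20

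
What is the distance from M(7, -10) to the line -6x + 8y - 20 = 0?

71/5

d = |(-6)·7 + 8·(-10) − 20| / √(36 + 64) = |-142|/10 = 71/5.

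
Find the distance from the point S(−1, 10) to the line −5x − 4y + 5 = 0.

d = |(-5)·(-1) + (-4)·10 − (-5)| / √(25 + 16) = |-30|/√41 = 30√41/41.

30√41/41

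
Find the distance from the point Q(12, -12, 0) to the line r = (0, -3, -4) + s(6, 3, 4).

Direction vector d = (6, 3, 4).
AP = (12, -9, 4), and AP × d = (-48, -24, 90).
|AP × d|² = 10980 and |d|² = 61, so the distance is √(10980/61) = √180 = 6√5.

6√5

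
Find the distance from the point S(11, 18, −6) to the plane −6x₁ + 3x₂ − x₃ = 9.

15/√46

Normal vector n = (−6, 3, −1), and n·(11, 18, −6) − 9 = −15.
|n| = √(36 + 9 + 1) = √46, so the distance is |-15|/√46 = 15√46/46.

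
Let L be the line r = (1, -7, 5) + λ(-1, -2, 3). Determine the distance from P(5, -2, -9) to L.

√13

Direction vector d = (-1, -2, 3).
AP = (4, 5, -14); AP·d = -56, |AP|² = 237, |d|² = 14.
distance² = |AP|² − (AP·d)²/|d|² = 237 − 3136/14 = 13, so the distance is √13.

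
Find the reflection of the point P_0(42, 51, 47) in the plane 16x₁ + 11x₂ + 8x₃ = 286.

(-54, -15, -1)

With n = (16, 11, 8), the signed offset is (n·P_0 − 286)/|n|² = 1323/441 = 3.
P_0' = P_0 − 2t·n = (42, 51, 47) − 6·(16, 11, 8) = (−54, −15, −1).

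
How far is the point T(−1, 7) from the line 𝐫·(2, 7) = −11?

58/√53

d = |2·(-1) + 7·7 − (-11)| / √(4 + 49) = |58|/√53 = 58/√53.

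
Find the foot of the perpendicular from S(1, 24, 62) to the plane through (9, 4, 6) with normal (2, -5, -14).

The perpendicular from S has direction n = (2, -5, -14): r = (1, 24, 62) + λ(2, -5, -14).
Substitute into the plane: n·(S + λn) = -86 gives -986 + 225λ = -86, so λ = 4.
Foot = (1, 24, 62) + 4·(2, -5, -14) = (9, 4, 6).

(9, 4, 6)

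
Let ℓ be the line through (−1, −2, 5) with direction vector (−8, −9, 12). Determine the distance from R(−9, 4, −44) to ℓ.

√1345

Direction vector d = (−8, −9, 12).
AP = (−8, 6, −49); AP·d = -578, |AP|² = 2501, |d|² = 289.
distance² = |AP|² − (AP·d)²/|d|² = 2501 − 334084/289 = 1345, so the distance is √1345.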